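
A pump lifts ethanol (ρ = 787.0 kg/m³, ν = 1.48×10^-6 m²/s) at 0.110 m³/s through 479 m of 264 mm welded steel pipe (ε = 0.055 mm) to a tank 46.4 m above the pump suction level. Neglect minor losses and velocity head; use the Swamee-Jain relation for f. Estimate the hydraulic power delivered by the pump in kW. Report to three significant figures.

V = 4Q/(πD²) = 2.010 m/s; Re = 3.58×10^5; ε/D = 2.08×10^-4; f = 0.01607
h_f = f(L/D)V²/2g = 6.003 m
Total head H = z + h_f = 46.4 + 6.003 = 52.40 m
P_hyd = ρgQH = 787.0·9.81·0.110·52.40 = 44.50 kW

P_hyd ≈ 44.5 kW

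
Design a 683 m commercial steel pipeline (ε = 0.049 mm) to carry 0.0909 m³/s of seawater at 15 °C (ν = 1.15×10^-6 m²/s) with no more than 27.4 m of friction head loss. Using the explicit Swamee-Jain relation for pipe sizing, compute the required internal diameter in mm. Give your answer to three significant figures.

Swamee-Jain (Type III): D = 0.66·[ε^1.25·(LQ²/(gh_f))^4.75 + ν·Q^9.4·(L/(gh_f))^5.2]^0.04
LQ²/(gh_f) = 0.02100; L/(gh_f) = 2.541
Term 1 = ε^1.25·(…)^4.75 = 4.39×10^-14; Term 2 = ν·Q^9.4·(…)^5.2 = 2.38×10^-14
D = 0.66·(4.39×10^-14 + 2.38×10^-14)^0.04 = 0.1962 m = 196 mm
Check: V = 3.01 m/s, Re = 5.13×10^5, f = 0.01593, h_f = 25.5 m ≈ 27.4 m ✓

D ≈ 196 mm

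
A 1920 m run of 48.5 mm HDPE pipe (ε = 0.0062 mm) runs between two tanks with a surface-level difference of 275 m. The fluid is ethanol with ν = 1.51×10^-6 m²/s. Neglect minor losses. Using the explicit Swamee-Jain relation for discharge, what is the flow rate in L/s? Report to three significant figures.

Swamee-Jain (Type II): Q = -0.965·√(gD⁵h_f/L)·ln[ε/(3.7D) + √(3.17ν²L/(gD³h_f))]
√(gD⁵h_f/L) = √(9.81·0.0485⁵·275/1920) = 6.141×10^-4
ε/(3.7D) = 3.46×10^-5; √(3.17ν²L/(gD³h_f)) = 2.12×10^-4
Q = -0.965·6.141×10^-4·ln(2.469×10^-4) = 0.004922 m³/s
Check: V = 2.66 m/s, Re = 8.56×10^4, f = 0.01914, h_f = 274 m ≈ 275 m ✓

Q ≈ 4.92 L/s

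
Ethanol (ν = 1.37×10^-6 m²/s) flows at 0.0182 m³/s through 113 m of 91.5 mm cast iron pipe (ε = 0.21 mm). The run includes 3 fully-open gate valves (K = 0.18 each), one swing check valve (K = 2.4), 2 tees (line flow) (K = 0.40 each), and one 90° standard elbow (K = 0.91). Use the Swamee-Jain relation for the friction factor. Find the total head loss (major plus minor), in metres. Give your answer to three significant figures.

V = 4Q/(πD²) = 2.768 m/s; V²/2g = 0.3905 m
Re = 1.85×10^5, ε/D = 0.00230 → f = 0.02536 (Swamee-Jain)
Major: h_f = f(L/D)·V²/2g = 0.02536·1235·0.3905 = 12.23 m
Minor: ΣK = 4.65; h_m = ΣK·V²/2g = 1.816 m
Total H_L = 12.23 + 1.816 = 14.04 m

H_L ≈ 14.0 m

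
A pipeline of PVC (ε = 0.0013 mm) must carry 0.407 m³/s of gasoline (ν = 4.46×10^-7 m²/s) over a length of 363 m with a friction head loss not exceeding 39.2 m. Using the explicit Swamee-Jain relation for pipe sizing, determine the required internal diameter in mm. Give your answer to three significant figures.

D ≈ 260 mm

Swamee-Jain (Type III): D = 0.66·[ε^1.25·(LQ²/(gh_f))^4.75 + ν·Q^9.4·(L/(gh_f))^5.2]^0.04
LQ²/(gh_f) = 0.1564; L/(gh_f) = 0.9440
Term 1 = ε^1.25·(…)^4.75 = 6.53×10^-12; Term 2 = ν·Q^9.4·(…)^5.2 = 7.07×10^-11
D = 0.66·(6.53×10^-12 + 7.07×10^-11)^0.04 = 0.2600 m = 260 mm
Check: V = 7.66 m/s, Re = 4.47×10^6, f = 0.009473, h_f = 39.6 m ≈ 39.2 m ✓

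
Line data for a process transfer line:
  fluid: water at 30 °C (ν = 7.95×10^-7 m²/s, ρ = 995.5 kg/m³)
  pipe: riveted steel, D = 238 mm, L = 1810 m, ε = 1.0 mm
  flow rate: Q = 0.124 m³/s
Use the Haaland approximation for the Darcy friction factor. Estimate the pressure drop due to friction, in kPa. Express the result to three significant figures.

V = 4Q/(πD²) = 4·0.124/(π·0.238²) = 2.787 m/s
Re = VD/ν = 2.787·0.238/7.95×10^-7 = 8.34×10^5 → turbulent
ε/D = 1.0/238 = 0.00420
Haaland: f = 0.02900
h_f = f(L/D)V²/(2g) = 0.02900·(1810/0.238)·2.787²/(2·9.81) = 87.34 m
Δp = ρg·h_f = 995.5·9.81·87.34 = 853.0 kPa

Δp ≈ 853 kPa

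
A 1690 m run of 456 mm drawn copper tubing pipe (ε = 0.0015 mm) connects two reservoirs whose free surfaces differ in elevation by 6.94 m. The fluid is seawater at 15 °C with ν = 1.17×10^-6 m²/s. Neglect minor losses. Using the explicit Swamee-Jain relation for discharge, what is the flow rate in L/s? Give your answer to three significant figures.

Q ≈ 279 L/s

Swamee-Jain (Type II): Q = -0.965·√(gD⁵h_f/L)·ln[ε/(3.7D) + √(3.17ν²L/(gD³h_f))]
√(gD⁵h_f/L) = √(9.81·0.456⁵·6.94/1690) = 0.02818
ε/(3.7D) = 8.89×10^-7; √(3.17ν²L/(gD³h_f)) = 3.37×10^-5
Q = -0.965·0.02818·ln(3.459×10^-5) = 0.2794 m³/s
Check: V = 1.71 m/s, Re = 6.67×10^5, f = 0.01251, h_f = 6.91 m ≈ 6.94 m ✓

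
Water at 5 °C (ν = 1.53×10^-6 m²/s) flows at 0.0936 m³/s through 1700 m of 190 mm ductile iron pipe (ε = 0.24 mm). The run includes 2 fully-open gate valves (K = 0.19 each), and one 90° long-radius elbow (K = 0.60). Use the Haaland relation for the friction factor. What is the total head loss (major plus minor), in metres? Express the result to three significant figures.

H_L ≈ 107 m

V = 4Q/(πD²) = 3.301 m/s; V²/2g = 0.5555 m
Re = 4.10×10^5, ε/D = 0.00126 → f = 0.02138 (Haaland)
Major: h_f = f(L/D)·V²/2g = 0.02138·8947·0.5555 = 106.3 m
Minor: ΣK = 0.980; h_m = ΣK·V²/2g = 0.5444 m
Total H_L = 106.3 + 0.5444 = 106.8 m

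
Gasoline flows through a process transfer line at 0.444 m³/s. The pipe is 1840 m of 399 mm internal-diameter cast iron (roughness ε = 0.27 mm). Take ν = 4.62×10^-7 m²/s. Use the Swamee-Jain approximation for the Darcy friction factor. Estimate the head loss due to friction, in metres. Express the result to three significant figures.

V = 4Q/(πD²) = 4·0.444/(π·0.399²) = 3.551 m/s
Re = VD/ν = 3.551·0.399/4.62×10^-7 = 3.07×10^6 → turbulent
ε/D = 0.27/399 = 6.77×10^-4
Swamee-Jain: f = 0.01808
h_f = f(L/D)V²/(2g) = 0.01808·(1840/0.399)·3.551²/(2·9.81) = 53.59 m

h_f ≈ 53.6 m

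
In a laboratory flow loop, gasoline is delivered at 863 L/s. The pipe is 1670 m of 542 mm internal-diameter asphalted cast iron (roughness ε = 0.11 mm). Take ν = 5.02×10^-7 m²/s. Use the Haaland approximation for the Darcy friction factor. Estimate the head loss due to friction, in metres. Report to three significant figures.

V = 4Q/(πD²) = 4·0.863/(π·0.542²) = 3.740 m/s
Re = VD/ν = 3.740·0.542/5.02×10^-7 = 4.04×10^6 → turbulent
ε/D = 0.11/542 = 2.03×10^-4
Haaland: f = 0.01402
h_f = f(L/D)V²/(2g) = 0.01402·(1670/0.542)·3.740²/(2·9.81) = 30.81 m

h_f ≈ 30.8 m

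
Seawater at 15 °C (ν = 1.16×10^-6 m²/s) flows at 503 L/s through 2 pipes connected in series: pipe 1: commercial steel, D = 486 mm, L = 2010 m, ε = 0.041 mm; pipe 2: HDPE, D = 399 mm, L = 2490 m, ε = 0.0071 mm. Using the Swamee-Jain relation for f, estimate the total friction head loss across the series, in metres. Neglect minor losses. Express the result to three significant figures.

Pipe 1: V = 2.711 m/s, Re = 1.14×10^6, ε/D = 8.44×10^-5, f = 0.01312, h_1 = f(L/D)V²/2g = 20.34 m
Pipe 2: V = 4.023 m/s, Re = 1.38×10^6, ε/D = 1.78×10^-5, f = 0.01151, h_2 = f(L/D)V²/2g = 59.26 m
Series → Q common, losses add: H = Σh = 79.59 m

H ≈ 79.6 m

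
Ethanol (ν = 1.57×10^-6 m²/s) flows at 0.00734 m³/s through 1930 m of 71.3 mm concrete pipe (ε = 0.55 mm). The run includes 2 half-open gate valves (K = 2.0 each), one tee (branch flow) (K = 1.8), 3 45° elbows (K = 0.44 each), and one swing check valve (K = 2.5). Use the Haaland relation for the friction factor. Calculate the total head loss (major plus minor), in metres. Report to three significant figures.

V = 4Q/(πD²) = 1.838 m/s; V²/2g = 0.1722 m
Re = 8.35×10^4, ε/D = 0.00771 → f = 0.03563 (Haaland)
Major: h_f = f(L/D)·V²/2g = 0.03563·27069·0.1722 = 166.1 m
Minor: ΣK = 9.62; h_m = ΣK·V²/2g = 1.657 m
Total H_L = 166.1 + 1.657 = 167.8 m

H_L ≈ 168 m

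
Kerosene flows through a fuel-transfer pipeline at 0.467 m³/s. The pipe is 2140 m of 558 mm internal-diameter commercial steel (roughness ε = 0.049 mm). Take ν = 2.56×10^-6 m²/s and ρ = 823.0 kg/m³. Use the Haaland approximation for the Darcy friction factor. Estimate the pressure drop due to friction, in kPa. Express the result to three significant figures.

Δp ≈ 83.2 kPa

V = 4Q/(πD²) = 4·0.467/(π·0.558²) = 1.910 m/s
Re = VD/ν = 1.910·0.558/2.56×10^-6 = 4.16×10^5 → turbulent
ε/D = 0.049/558 = 8.78×10^-5
Haaland: f = 0.01445
h_f = f(L/D)V²/(2g) = 0.01445·(2140/0.558)·1.910²/(2·9.81) = 10.30 m
Δp = ρg·h_f = 823.0·9.81·10.30 = 83.19 kPa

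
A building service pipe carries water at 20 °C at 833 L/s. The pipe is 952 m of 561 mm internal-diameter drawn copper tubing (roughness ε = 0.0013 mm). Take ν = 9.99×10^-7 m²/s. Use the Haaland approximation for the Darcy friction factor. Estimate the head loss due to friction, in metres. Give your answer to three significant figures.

V = 4Q/(πD²) = 4·0.833/(π·0.561²) = 3.370 m/s
Re = VD/ν = 3.370·0.561/9.99×10^-7 = 1.89×10^6 → turbulent
ε/D = 0.0013/561 = 2.32×10^-6
Haaland: f = 0.01050
h_f = f(L/D)V²/(2g) = 0.01050·(952/0.561)·3.370²/(2·9.81) = 10.31 m

h_f ≈ 10.3 m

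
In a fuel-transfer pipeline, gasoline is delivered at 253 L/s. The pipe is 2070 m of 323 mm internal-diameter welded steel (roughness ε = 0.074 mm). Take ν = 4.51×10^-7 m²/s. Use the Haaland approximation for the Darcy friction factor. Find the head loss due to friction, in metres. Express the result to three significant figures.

V = 4Q/(πD²) = 4·0.253/(π·0.323²) = 3.088 m/s
Re = VD/ν = 3.088·0.323/4.51×10^-7 = 2.21×10^6 → turbulent
ε/D = 0.074/323 = 2.29×10^-4
Haaland: f = 0.01451
h_f = f(L/D)V²/(2g) = 0.01451·(2070/0.323)·3.088²/(2·9.81) = 45.19 m

h_f ≈ 45.2 m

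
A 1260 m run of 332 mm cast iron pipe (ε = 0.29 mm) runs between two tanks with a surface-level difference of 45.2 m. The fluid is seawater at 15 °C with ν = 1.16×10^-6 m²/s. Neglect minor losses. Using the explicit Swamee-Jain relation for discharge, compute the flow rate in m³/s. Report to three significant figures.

Swamee-Jain (Type II): Q = -0.965·√(gD⁵h_f/L)·ln[ε/(3.7D) + √(3.17ν²L/(gD³h_f))]
√(gD⁵h_f/L) = √(9.81·0.332⁵·45.2/1260) = 0.03768
ε/(3.7D) = 2.36×10^-4; √(3.17ν²L/(gD³h_f)) = 1.82×10^-5
Q = -0.965·0.03768·ln(2.543×10^-4) = 0.3009 m³/s
Check: V = 3.48 m/s, Re = 9.95×10^5, f = 0.01943, h_f = 45.4 m ≈ 45.2 m ✓

Q ≈ 0.301 m³/s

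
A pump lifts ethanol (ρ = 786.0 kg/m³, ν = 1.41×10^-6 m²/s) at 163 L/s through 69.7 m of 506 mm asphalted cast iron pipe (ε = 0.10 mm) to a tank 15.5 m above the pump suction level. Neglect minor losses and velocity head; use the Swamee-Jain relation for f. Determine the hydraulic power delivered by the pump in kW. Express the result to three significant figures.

V = 4Q/(πD²) = 0.8106 m/s; Re = 2.91×10^5; ε/D = 1.98×10^-4; f = 0.01635
h_f = f(L/D)V²/2g = 0.07541 m
Total head H = z + h_f = 15.5 + 0.07541 = 15.58 m
P_hyd = ρgQH = 786.0·9.81·0.163·15.58 = 19.58 kW

P_hyd ≈ 19.6 kW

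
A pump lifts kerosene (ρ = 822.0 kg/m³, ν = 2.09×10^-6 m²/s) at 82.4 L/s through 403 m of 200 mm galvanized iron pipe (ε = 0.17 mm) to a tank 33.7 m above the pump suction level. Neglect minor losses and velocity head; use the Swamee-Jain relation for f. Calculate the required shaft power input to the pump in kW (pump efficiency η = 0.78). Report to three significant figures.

P_shaft ≈ 40.9 kW

V = 4Q/(πD²) = 2.623 m/s; Re = 2.51×10^5; ε/D = 8.50×10^-4; f = 0.02029
h_f = f(L/D)V²/2g = 14.34 m
Total head H = z + h_f = 33.7 + 14.34 = 48.04 m
P_hyd = ρgQH = 822.0·9.81·0.0824·48.04 = 31.92 kW
P_shaft = P_hyd/η = 31.92/0.78 = 40.92 kW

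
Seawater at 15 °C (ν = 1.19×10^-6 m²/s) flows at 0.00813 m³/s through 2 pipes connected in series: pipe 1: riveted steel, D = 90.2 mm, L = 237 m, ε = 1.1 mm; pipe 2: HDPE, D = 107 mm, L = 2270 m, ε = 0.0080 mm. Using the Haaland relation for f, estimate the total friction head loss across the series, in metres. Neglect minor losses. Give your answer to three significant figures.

H ≈ 25.6 m

Pipe 1: V = 1.272 m/s, Re = 9.64×10^4, ε/D = 0.0122, f = 0.04118, h_1 = f(L/D)V²/2g = 8.927 m
Pipe 2: V = 0.9041 m/s, Re = 8.13×10^4, ε/D = 7.48×10^-5, f = 0.01890, h_2 = f(L/D)V²/2g = 16.71 m
Series → Q common, losses add: H = Σh = 25.63 m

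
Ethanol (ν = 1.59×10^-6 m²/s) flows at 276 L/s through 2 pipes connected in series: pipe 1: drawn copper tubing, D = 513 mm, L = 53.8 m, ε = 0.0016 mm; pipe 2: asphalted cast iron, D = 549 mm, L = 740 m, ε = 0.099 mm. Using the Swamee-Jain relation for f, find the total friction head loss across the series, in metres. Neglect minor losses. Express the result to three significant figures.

Pipe 1: V = 1.335 m/s, Re = 4.31×10^5, ε/D = 3.12×10^-6, f = 0.01349, h_1 = f(L/D)V²/2g = 0.1286 m
Pipe 2: V = 1.166 m/s, Re = 4.03×10^5, ε/D = 1.80×10^-4, f = 0.01564, h_2 = f(L/D)V²/2g = 1.461 m
Series → Q common, losses add: H = Σh = 1.590 m

H ≈ 1.59 m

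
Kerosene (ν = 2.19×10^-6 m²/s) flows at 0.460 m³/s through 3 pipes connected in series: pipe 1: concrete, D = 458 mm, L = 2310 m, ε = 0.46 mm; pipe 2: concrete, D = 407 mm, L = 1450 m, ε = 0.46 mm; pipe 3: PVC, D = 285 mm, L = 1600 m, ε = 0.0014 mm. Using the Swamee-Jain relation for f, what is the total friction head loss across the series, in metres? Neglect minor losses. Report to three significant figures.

Pipe 1: V = 2.792 m/s, Re = 5.84×10^5, ε/D = 0.00100, f = 0.02028, h_1 = f(L/D)V²/2g = 40.65 m
Pipe 2: V = 3.536 m/s, Re = 6.57×10^5, ε/D = 0.00113, f = 0.02076, h_2 = f(L/D)V²/2g = 47.13 m
Pipe 3: V = 7.211 m/s, Re = 9.38×10^5, ε/D = 4.91×10^-6, f = 0.01185, h_3 = f(L/D)V²/2g = 176.3 m
Series → Q common, losses add: H = Σh = 264.1 m

H ≈ 264 m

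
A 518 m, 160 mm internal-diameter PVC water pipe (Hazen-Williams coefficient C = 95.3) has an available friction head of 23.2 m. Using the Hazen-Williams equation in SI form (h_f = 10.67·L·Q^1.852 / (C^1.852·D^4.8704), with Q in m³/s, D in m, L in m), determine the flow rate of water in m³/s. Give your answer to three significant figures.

Q ≈ 0.0400 m³/s

Rearranging: Q = [h_f·C^1.852·D^4.8704 / (10.67·L)]^(1/1.852)
Q = [23.2·95.3^1.852·0.160^4.8704 / (10.67·518)]^0.540 = 0.04005 m³/s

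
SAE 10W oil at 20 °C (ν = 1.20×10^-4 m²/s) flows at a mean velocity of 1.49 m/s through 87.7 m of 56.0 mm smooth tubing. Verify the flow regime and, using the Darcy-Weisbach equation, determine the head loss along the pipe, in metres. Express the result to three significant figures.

Re = VD/ν = 1.49·0.05600/1.20×10^-4 = 695 → laminar (Re < 2300)
f = 64/Re = 0.09204
h_f = f(L/D)V²/(2g) = 0.09204·(87.7/0.05600)·1.49²/(2·9.81) = 16.31 m

h_f ≈ 16.3 m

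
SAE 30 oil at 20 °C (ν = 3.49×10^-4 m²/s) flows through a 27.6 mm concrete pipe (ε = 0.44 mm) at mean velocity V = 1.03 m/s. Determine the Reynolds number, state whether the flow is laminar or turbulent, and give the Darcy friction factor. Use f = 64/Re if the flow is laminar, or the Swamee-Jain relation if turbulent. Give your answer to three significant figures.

Re ≈ 81.5; laminar; f = 64/Re ≈ 0.786

Re = VD/ν = 1.030·0.0276/3.49×10^-4 = 81.5
Re < 2300 → laminar → f = 64/Re = 0.7857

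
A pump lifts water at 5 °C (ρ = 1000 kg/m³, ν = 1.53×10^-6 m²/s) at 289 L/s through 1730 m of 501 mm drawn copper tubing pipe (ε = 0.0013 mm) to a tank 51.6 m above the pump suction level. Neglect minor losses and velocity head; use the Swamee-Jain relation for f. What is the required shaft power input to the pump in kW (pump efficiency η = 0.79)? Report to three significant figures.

V = 4Q/(πD²) = 1.466 m/s; Re = 4.80×10^5; ε/D = 2.59×10^-6; f = 0.01323
h_f = f(L/D)V²/2g = 5.003 m
Total head H = z + h_f = 51.6 + 5.003 = 56.60 m
P_hyd = ρgQH = 1000·9.81·0.289·56.60 = 160.5 kW
P_shaft = P_hyd/η = 160.5/0.79 = 203.1 kW

P_shaft ≈ 203 kW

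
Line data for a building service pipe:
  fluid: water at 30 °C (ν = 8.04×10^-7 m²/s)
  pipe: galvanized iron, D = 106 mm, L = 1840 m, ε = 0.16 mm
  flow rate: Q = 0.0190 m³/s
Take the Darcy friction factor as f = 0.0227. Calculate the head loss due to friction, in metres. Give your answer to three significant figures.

h_f ≈ 93.1 m

V = 4Q/(πD²) = 4·0.0190/(π·0.106²) = 2.153 m/s
h_f = f(L/D)V²/(2g) = 0.02270·(1840/0.106)·2.153²/(2·9.81) = 93.10 m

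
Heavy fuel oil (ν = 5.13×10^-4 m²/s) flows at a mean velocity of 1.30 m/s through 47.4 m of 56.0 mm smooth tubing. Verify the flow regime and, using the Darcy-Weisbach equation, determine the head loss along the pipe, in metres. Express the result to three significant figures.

Re = VD/ν = 1.30·0.05600/5.13×10^-4 = 142 → laminar (Re < 2300)
f = 64/Re = 0.4510
h_f = f(L/D)V²/(2g) = 0.4510·(47.4/0.05600)·1.30²/(2·9.81) = 32.88 m

h_f ≈ 32.9 m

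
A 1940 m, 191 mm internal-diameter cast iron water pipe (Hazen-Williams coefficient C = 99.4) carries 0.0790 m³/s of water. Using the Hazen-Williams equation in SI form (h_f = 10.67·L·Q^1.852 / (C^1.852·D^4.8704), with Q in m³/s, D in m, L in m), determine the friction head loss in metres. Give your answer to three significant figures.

h_f ≈ 119 m

h_f = 10.67·1940·0.0790^1.852 / (99.4^1.852·0.191^4.8704) = 119.4 m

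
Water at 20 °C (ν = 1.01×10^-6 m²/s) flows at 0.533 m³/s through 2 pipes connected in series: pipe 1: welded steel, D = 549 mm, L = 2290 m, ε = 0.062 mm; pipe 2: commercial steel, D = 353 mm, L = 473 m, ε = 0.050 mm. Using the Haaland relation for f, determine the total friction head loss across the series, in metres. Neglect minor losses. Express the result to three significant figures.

H ≈ 41.6 m

Pipe 1: V = 2.252 m/s, Re = 1.22×10^6, ε/D = 1.13×10^-4, f = 0.01332, h_1 = f(L/D)V²/2g = 14.36 m
Pipe 2: V = 5.446 m/s, Re = 1.90×10^6, ε/D = 1.42×10^-4, f = 0.01344, h_2 = f(L/D)V²/2g = 27.22 m
Series → Q common, losses add: H = Σh = 41.58 m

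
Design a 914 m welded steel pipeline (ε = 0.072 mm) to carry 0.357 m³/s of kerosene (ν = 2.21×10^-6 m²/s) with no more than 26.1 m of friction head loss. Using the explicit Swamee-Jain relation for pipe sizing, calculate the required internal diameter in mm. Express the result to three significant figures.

D ≈ 360 mm

Swamee-Jain (Type III): D = 0.66·[ε^1.25·(LQ²/(gh_f))^4.75 + ν·Q^9.4·(L/(gh_f))^5.2]^0.04
LQ²/(gh_f) = 0.4550; L/(gh_f) = 3.570
Term 1 = ε^1.25·(…)^4.75 = 1.57×10^-7; Term 2 = ν·Q^9.4·(…)^5.2 = 1.03×10^-7
D = 0.66·(1.57×10^-7 + 1.03×10^-7)^0.04 = 0.3599 m = 360 mm
Check: V = 3.51 m/s, Re = 5.71×10^5, f = 0.01534, h_f = 24.5 m ≈ 26.1 m ✓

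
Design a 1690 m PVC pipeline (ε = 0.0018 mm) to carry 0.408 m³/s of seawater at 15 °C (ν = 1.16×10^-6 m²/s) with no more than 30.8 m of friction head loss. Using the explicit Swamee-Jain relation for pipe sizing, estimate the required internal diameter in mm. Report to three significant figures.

Swamee-Jain (Type III): D = 0.66·[ε^1.25·(LQ²/(gh_f))^4.75 + ν·Q^9.4·(L/(gh_f))^5.2]^0.04
LQ²/(gh_f) = 0.9311; L/(gh_f) = 5.593
Term 1 = ε^1.25·(…)^4.75 = 4.70×10^-8; Term 2 = ν·Q^9.4·(…)^5.2 = 1.96×10^-6
D = 0.66·(4.70×10^-8 + 1.96×10^-6)^0.04 = 0.3905 m = 391 mm
Check: V = 3.41 m/s, Re = 1.15×10^6, f = 0.01147, h_f = 29.4 m ≈ 30.8 m ✓

D ≈ 391 mm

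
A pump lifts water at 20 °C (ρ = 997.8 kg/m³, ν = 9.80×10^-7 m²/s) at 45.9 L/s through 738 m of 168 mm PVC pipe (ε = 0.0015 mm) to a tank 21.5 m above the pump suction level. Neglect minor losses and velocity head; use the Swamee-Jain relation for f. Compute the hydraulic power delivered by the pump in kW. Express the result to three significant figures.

V = 4Q/(πD²) = 2.071 m/s; Re = 3.55×10^5; ε/D = 8.93×10^-6; f = 0.01405
h_f = f(L/D)V²/2g = 13.49 m
Total head H = z + h_f = 21.5 + 13.49 = 34.99 m
P_hyd = ρgQH = 997.8·9.81·0.0459·34.99 = 15.72 kW

P_hyd ≈ 15.7 kW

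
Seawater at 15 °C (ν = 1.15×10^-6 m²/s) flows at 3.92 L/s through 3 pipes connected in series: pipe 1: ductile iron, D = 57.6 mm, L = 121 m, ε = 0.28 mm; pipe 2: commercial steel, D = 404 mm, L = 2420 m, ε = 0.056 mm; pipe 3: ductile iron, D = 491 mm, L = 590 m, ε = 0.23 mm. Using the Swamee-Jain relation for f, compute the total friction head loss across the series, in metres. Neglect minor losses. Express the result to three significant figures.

H ≈ 7.68 m

Pipe 1: V = 1.504 m/s, Re = 7.53×10^4, ε/D = 0.00486, f = 0.03166, h_1 = f(L/D)V²/2g = 7.670 m
Pipe 2: V = 0.03058 m/s, Re = 1.07×10^4, ε/D = 1.39×10^-4, f = 0.03062, h_2 = f(L/D)V²/2g = 0.008743 m
Pipe 3: V = 0.02070 m/s, Re = 8840, ε/D = 4.68×10^-4, f = 0.03282, h_3 = f(L/D)V²/2g = 8.615×10^-4 m
Series → Q common, losses add: H = Σh = 7.680 m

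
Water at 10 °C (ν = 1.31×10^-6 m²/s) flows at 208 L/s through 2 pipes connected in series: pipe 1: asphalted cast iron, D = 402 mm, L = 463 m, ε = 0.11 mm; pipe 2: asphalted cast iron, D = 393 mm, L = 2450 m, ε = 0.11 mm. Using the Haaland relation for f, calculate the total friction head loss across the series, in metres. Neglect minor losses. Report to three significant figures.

Pipe 1: V = 1.639 m/s, Re = 5.03×10^5, ε/D = 2.74×10^-4, f = 0.01593, h_1 = f(L/D)V²/2g = 2.512 m
Pipe 2: V = 1.715 m/s, Re = 5.14×10^5, ε/D = 2.80×10^-4, f = 0.01596, h_2 = f(L/D)V²/2g = 14.91 m
Series → Q common, losses add: H = Σh = 17.42 m

H ≈ 17.4 m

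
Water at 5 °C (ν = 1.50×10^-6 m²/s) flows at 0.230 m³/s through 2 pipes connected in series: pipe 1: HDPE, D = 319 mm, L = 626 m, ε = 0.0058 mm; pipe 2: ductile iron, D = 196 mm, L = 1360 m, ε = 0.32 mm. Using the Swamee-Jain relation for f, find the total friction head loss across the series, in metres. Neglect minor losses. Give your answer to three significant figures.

Pipe 1: V = 2.878 m/s, Re = 6.12×10^5, ε/D = 1.82×10^-5, f = 0.01295, h_1 = f(L/D)V²/2g = 10.73 m
Pipe 2: V = 7.623 m/s, Re = 9.96×10^5, ε/D = 0.00163, f = 0.02250, h_2 = f(L/D)V²/2g = 462.4 m
Series → Q common, losses add: H = Σh = 473.1 m

H ≈ 473 m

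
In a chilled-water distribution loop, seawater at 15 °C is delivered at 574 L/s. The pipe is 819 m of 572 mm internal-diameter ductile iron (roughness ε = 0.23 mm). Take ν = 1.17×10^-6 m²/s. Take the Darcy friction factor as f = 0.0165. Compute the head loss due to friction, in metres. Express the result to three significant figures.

V = 4Q/(πD²) = 4·0.574/(π·0.572²) = 2.234 m/s
h_f = f(L/D)V²/(2g) = 0.01650·(819/0.572)·2.234²/(2·9.81) = 6.008 m

h_f ≈ 6.01 m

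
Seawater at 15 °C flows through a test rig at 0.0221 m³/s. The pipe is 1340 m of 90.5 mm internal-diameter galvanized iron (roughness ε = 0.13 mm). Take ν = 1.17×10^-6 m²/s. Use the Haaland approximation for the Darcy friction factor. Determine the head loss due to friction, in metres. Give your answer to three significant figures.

V = 4Q/(πD²) = 4·0.0221/(π·0.0905²) = 3.436 m/s
Re = VD/ν = 3.436·0.0905/1.17×10^-6 = 2.66×10^5 → turbulent
ε/D = 0.13/90.5 = 0.00144
Haaland: f = 0.02228
h_f = f(L/D)V²/(2g) = 0.02228·(1340/0.0905)·3.436²/(2·9.81) = 198.4 m

h_f ≈ 198 m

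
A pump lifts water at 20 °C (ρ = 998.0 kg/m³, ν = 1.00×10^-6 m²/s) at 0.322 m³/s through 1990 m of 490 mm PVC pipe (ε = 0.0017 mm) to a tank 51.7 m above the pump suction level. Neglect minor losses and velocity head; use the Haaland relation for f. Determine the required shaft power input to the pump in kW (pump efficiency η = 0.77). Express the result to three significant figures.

V = 4Q/(πD²) = 1.708 m/s; Re = 8.37×10^5; ε/D = 3.47×10^-6; f = 0.01199
h_f = f(L/D)V²/2g = 7.238 m
Total head H = z + h_f = 51.7 + 7.238 = 58.94 m
P_hyd = ρgQH = 998.0·9.81·0.322·58.94 = 185.8 kW
P_shaft = P_hyd/η = 185.8/0.77 = 241.3 kW

P_shaft ≈ 241 kW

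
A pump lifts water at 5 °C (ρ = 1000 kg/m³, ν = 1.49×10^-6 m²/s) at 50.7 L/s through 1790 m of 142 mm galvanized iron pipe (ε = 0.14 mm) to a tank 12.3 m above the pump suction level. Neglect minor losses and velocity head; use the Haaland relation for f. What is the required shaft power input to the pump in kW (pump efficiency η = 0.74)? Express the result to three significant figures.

V = 4Q/(πD²) = 3.201 m/s; Re = 3.05×10^5; ε/D = 9.86×10^-4; f = 0.02045
h_f = f(L/D)V²/2g = 134.7 m
Total head H = z + h_f = 12.3 + 134.7 = 147.0 m
P_hyd = ρgQH = 1000·9.81·0.0507·147.0 = 73.10 kW
P_shaft = P_hyd/η = 73.10/0.74 = 98.78 kW

P_shaft ≈ 98.8 kW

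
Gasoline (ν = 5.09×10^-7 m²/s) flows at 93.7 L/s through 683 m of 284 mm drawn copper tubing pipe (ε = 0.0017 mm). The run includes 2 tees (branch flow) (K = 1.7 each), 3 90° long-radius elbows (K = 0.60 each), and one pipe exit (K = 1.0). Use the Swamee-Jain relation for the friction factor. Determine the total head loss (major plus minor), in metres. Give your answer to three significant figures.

H_L ≈ 3.94 m

V = 4Q/(πD²) = 1.479 m/s; V²/2g = 0.1115 m
Re = 8.25×10^5, ε/D = 5.99×10^-6 → f = 0.01212 (Swamee-Jain)
Major: h_f = f(L/D)·V²/2g = 0.01212·2405·0.1115 = 3.251 m
Minor: ΣK = 6.20; h_m = ΣK·V²/2g = 0.6914 m
Total H_L = 3.251 + 0.6914 = 3.943 m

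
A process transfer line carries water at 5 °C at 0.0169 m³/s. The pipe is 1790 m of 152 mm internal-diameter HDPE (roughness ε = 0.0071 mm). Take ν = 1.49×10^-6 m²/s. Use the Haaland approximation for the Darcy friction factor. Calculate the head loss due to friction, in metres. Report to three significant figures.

h_f ≈ 9.48 m

V = 4Q/(πD²) = 4·0.0169/(π·0.152²) = 0.9313 m/s
Re = VD/ν = 0.9313·0.152/1.49×10^-6 = 9.50×10^4 → turbulent
ε/D = 0.0071/152 = 4.67×10^-5
Haaland: f = 0.01820
h_f = f(L/D)V²/(2g) = 0.01820·(1790/0.152)·0.9313²/(2·9.81) = 9.477 m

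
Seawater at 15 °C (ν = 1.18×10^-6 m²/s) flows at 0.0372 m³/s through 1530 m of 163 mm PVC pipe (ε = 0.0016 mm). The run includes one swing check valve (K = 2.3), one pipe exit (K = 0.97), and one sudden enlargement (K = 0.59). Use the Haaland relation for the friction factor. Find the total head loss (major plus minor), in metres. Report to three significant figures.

V = 4Q/(πD²) = 1.783 m/s; V²/2g = 0.1620 m
Re = 2.46×10^5, ε/D = 9.82×10^-6 → f = 0.01496 (Haaland)
Major: h_f = f(L/D)·V²/2g = 0.01496·9387·0.1620 = 22.74 m
Minor: ΣK = 3.86; h_m = ΣK·V²/2g = 0.6252 m
Total H_L = 22.74 + 0.6252 = 23.37 m

H_L ≈ 23.4 m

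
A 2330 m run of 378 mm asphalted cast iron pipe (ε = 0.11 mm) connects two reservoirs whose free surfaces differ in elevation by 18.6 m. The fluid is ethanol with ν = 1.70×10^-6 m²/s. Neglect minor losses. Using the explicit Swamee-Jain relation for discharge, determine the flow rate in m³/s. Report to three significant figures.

Q ≈ 0.213 m³/s

Swamee-Jain (Type II): Q = -0.965·√(gD⁵h_f/L)·ln[ε/(3.7D) + √(3.17ν²L/(gD³h_f))]
√(gD⁵h_f/L) = √(9.81·0.378⁵·18.6/2330) = 0.02458
ε/(3.7D) = 7.87×10^-5; √(3.17ν²L/(gD³h_f)) = 4.65×10^-5
Q = -0.965·0.02458·ln(1.252×10^-4) = 0.2132 m³/s
Check: V = 1.90 m/s, Re = 4.22×10^5, f = 0.01651, h_f = 18.7 m ≈ 18.6 m ✓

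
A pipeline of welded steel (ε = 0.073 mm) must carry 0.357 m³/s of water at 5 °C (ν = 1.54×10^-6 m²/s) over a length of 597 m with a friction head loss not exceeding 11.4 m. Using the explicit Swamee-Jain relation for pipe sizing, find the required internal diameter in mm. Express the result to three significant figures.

D ≈ 388 mm

Swamee-Jain (Type III): D = 0.66·[ε^1.25·(LQ²/(gh_f))^4.75 + ν·Q^9.4·(L/(gh_f))^5.2]^0.04
LQ²/(gh_f) = 0.6804; L/(gh_f) = 5.338
Term 1 = ε^1.25·(…)^4.75 = 1.08×10^-6; Term 2 = ν·Q^9.4·(…)^5.2 = 5.82×10^-7
D = 0.66·(1.08×10^-6 + 5.82×10^-7)^0.04 = 0.3876 m = 388 mm
Check: V = 3.03 m/s, Re = 7.61×10^5, f = 0.01490, h_f = 10.7 m ≈ 11.4 m ✓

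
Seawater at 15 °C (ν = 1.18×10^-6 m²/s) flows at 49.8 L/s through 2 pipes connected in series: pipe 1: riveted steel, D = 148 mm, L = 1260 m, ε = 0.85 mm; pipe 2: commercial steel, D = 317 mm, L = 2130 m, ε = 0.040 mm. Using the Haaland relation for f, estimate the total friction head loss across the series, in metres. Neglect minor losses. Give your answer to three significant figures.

H ≈ 119 m

Pipe 1: V = 2.895 m/s, Re = 3.63×10^5, ε/D = 0.00574, f = 0.03197, h_1 = f(L/D)V²/2g = 116.2 m
Pipe 2: V = 0.6310 m/s, Re = 1.70×10^5, ε/D = 1.26×10^-4, f = 0.01680, h_2 = f(L/D)V²/2g = 2.290 m
Series → Q common, losses add: H = Σh = 118.5 m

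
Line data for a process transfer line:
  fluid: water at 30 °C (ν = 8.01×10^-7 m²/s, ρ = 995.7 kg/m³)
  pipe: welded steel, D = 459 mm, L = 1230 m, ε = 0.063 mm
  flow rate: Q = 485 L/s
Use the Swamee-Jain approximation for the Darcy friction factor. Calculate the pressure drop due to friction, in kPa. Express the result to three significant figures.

V = 4Q/(πD²) = 4·0.485/(π·0.459²) = 2.931 m/s
Re = VD/ν = 2.931·0.459/8.01×10^-7 = 1.68×10^6 → turbulent
ε/D = 0.063/459 = 1.37×10^-4
Swamee-Jain: f = 0.01359
h_f = f(L/D)V²/(2g) = 0.01359·(1230/0.459)·2.931²/(2·9.81) = 15.95 m
Δp = ρg·h_f = 995.7·9.81·15.95 = 155.8 kPa

Δp ≈ 156 kPa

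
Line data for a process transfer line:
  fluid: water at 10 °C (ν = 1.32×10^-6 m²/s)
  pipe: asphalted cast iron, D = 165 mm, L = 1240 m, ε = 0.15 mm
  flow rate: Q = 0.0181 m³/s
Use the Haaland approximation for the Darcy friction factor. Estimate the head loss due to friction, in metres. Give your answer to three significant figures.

h_f ≈ 5.91 m

V = 4Q/(πD²) = 4·0.0181/(π·0.165²) = 0.8465 m/s
Re = VD/ν = 0.8465·0.165/1.32×10^-6 = 1.06×10^5 → turbulent
ε/D = 0.15/165 = 9.09×10^-4
Haaland: f = 0.02153
h_f = f(L/D)V²/(2g) = 0.02153·(1240/0.165)·0.8465²/(2·9.81) = 5.910 m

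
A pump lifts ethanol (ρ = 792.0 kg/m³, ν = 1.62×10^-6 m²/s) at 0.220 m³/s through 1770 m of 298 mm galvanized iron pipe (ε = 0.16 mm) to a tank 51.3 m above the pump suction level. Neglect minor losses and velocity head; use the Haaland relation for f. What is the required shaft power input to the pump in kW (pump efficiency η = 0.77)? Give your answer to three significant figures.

V = 4Q/(πD²) = 3.154 m/s; Re = 5.80×10^5; ε/D = 5.37×10^-4; f = 0.01770
h_f = f(L/D)V²/2g = 53.32 m
Total head H = z + h_f = 51.3 + 53.32 = 104.6 m
P_hyd = ρgQH = 792.0·9.81·0.220·104.6 = 178.8 kW
P_shaft = P_hyd/η = 178.8/0.77 = 232.3 kW

P_shaft ≈ 232 kW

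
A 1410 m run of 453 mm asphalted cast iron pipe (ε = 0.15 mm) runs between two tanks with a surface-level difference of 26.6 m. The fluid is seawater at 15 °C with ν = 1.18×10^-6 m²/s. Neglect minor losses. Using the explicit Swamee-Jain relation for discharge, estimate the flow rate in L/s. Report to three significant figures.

Q ≈ 525 L/s

Swamee-Jain (Type II): Q = -0.965·√(gD⁵h_f/L)·ln[ε/(3.7D) + √(3.17ν²L/(gD³h_f))]
√(gD⁵h_f/L) = √(9.81·0.453⁵·26.6/1410) = 0.05942
ε/(3.7D) = 8.95×10^-5; √(3.17ν²L/(gD³h_f)) = 1.60×10^-5
Q = -0.965·0.05942·ln(1.055×10^-4) = 0.5250 m³/s
Check: V = 3.26 m/s, Re = 1.25×10^6, f = 0.01590, h_f = 26.8 m ≈ 26.6 m ✓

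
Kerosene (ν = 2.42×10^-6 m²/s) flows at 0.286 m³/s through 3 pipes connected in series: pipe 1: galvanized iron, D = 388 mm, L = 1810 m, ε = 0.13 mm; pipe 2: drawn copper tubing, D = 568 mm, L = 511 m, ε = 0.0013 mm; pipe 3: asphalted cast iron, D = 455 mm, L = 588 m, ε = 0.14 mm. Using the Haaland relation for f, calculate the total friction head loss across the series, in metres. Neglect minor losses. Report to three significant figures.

Pipe 1: V = 2.419 m/s, Re = 3.88×10^5, ε/D = 3.35×10^-4, f = 0.01671, h_1 = f(L/D)V²/2g = 23.24 m
Pipe 2: V = 1.129 m/s, Re = 2.65×10^5, ε/D = 2.29×10^-6, f = 0.01470, h_2 = f(L/D)V²/2g = 0.8587 m
Pipe 3: V = 1.759 m/s, Re = 3.31×10^5, ε/D = 3.08×10^-4, f = 0.01671, h_3 = f(L/D)V²/2g = 3.406 m
Series → Q common, losses add: H = Σh = 27.50 m

H ≈ 27.5 m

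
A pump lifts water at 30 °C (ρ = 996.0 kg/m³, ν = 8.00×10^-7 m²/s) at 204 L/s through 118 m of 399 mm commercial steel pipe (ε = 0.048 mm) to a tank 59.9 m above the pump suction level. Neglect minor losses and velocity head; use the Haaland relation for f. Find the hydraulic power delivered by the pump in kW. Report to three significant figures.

V = 4Q/(πD²) = 1.632 m/s; Re = 8.14×10^5; ε/D = 1.20×10^-4; f = 0.01383
h_f = f(L/D)V²/2g = 0.5551 m
Total head H = z + h_f = 59.9 + 0.5551 = 60.46 m
P_hyd = ρgQH = 996.0·9.81·0.204·60.46 = 120.5 kW

P_hyd ≈ 121 kW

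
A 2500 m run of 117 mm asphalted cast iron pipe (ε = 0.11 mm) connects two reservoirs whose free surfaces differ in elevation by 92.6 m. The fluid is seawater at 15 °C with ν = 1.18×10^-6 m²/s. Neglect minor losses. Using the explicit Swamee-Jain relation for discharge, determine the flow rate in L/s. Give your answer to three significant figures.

Swamee-Jain (Type II): Q = -0.965·√(gD⁵h_f/L)·ln[ε/(3.7D) + √(3.17ν²L/(gD³h_f))]
√(gD⁵h_f/L) = √(9.81·0.117⁵·92.6/2500) = 0.002823
ε/(3.7D) = 2.54×10^-4; √(3.17ν²L/(gD³h_f)) = 8.71×10^-5
Q = -0.965·0.002823·ln(3.412×10^-4) = 0.02174 m³/s
Check: V = 2.02 m/s, Re = 2.01×10^5, f = 0.02095, h_f = 93.3 m ≈ 92.6 m ✓

Q ≈ 21.7 L/s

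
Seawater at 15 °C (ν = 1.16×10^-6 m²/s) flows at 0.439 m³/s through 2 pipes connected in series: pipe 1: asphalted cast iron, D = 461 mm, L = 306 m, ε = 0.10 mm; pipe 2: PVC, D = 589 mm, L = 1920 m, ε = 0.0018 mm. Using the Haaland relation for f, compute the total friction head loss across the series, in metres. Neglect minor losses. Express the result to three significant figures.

Pipe 1: V = 2.630 m/s, Re = 1.05×10^6, ε/D = 2.17×10^-4, f = 0.01475, h_1 = f(L/D)V²/2g = 3.453 m
Pipe 2: V = 1.611 m/s, Re = 8.18×10^5, ε/D = 3.06×10^-6, f = 0.01203, h_2 = f(L/D)V²/2g = 5.189 m
Series → Q common, losses add: H = Σh = 8.642 m

H ≈ 8.64 m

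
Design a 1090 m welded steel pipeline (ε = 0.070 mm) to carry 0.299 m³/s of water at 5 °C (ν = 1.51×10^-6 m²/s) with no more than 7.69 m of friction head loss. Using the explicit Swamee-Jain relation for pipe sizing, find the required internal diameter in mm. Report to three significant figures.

Swamee-Jain (Type III): D = 0.66·[ε^1.25·(LQ²/(gh_f))^4.75 + ν·Q^9.4·(L/(gh_f))^5.2]^0.04
LQ²/(gh_f) = 1.292; L/(gh_f) = 14.45
Term 1 = ε^1.25·(…)^4.75 = 2.16×10^-5; Term 2 = ν·Q^9.4·(…)^5.2 = 1.91×10^-5
D = 0.66·(2.16×10^-5 + 1.91×10^-5)^0.04 = 0.4405 m = 440 mm
Check: V = 1.96 m/s, Re = 5.72×10^5, f = 0.01492, h_f = 7.25 m ≈ 7.69 m ✓

D ≈ 440 mm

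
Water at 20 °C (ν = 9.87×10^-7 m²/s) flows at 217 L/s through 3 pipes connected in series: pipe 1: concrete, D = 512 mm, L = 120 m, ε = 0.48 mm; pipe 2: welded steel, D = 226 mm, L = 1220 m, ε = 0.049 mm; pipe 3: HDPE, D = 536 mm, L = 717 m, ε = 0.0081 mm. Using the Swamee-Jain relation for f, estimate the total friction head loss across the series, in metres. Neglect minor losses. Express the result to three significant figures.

Pipe 1: V = 1.054 m/s, Re = 5.47×10^5, ε/D = 9.37×10^-4, f = 0.02002, h_1 = f(L/D)V²/2g = 0.2657 m
Pipe 2: V = 5.409 m/s, Re = 1.24×10^6, ε/D = 2.17×10^-4, f = 0.01479, h_2 = f(L/D)V²/2g = 119.1 m
Pipe 3: V = 0.9617 m/s, Re = 5.22×10^5, ε/D = 1.51×10^-5, f = 0.01324, h_3 = f(L/D)V²/2g = 0.8347 m
Series → Q common, losses add: H = Σh = 120.2 m

H ≈ 120 m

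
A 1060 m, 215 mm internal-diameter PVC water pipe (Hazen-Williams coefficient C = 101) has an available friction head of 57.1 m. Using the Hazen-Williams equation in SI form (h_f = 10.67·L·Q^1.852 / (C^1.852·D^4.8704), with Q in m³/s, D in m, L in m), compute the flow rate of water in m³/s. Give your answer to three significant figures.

Rearranging: Q = [h_f·C^1.852·D^4.8704 / (10.67·L)]^(1/1.852)
Q = [57.1·101^1.852·0.215^4.8704 / (10.67·1060)]^0.540 = 0.1020 m³/s

Q ≈ 0.102 m³/s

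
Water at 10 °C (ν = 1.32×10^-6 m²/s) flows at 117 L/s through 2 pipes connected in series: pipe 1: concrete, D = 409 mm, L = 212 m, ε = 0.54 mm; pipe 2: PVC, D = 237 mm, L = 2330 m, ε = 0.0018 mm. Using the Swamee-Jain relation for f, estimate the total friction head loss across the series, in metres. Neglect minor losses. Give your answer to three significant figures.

H ≈ 47.4 m

Pipe 1: V = 0.8905 m/s, Re = 2.76×10^5, ε/D = 0.00132, f = 0.02205, h_1 = f(L/D)V²/2g = 0.4621 m
Pipe 2: V = 2.652 m/s, Re = 4.76×10^5, ε/D = 7.59×10^-6, f = 0.01332, h_2 = f(L/D)V²/2g = 46.96 m
Series → Q common, losses add: H = Σh = 47.43 m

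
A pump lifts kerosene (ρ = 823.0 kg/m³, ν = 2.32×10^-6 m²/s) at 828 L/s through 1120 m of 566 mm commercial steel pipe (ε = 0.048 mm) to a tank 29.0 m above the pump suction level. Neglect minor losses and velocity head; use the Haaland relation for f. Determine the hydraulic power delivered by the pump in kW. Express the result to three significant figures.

V = 4Q/(πD²) = 3.291 m/s; Re = 8.03×10^5; ε/D = 8.48×10^-5; f = 0.01337
h_f = f(L/D)V²/2g = 14.60 m
Total head H = z + h_f = 29.0 + 14.60 = 43.60 m
P_hyd = ρgQH = 823.0·9.81·0.828·43.60 = 291.5 kW

P_hyd ≈ 291 kW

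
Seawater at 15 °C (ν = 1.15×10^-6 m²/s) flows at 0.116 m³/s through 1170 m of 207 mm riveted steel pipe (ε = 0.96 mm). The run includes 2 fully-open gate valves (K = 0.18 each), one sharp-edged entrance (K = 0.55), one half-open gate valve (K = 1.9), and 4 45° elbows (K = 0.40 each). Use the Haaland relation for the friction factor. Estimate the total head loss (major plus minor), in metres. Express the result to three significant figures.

V = 4Q/(πD²) = 3.447 m/s; V²/2g = 0.6056 m
Re = 6.20×10^5, ε/D = 0.00464 → f = 0.02989 (Haaland)
Major: h_f = f(L/D)·V²/2g = 0.02989·5652·0.6056 = 102.3 m
Minor: ΣK = 4.41; h_m = ΣK·V²/2g = 2.671 m
Total H_L = 102.3 + 2.671 = 105.0 m

H_L ≈ 105 m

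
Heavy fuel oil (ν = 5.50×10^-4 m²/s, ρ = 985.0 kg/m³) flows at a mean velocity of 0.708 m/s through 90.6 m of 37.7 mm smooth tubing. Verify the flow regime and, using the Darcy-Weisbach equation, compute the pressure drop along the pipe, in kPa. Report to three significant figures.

Re = VD/ν = 0.708·0.03770/5.50×10^-4 = 48.5 → laminar (Re < 2300)
f = 64/Re = 1.319
h_f = f(L/D)V²/(2g) = 1.319·(90.6/0.03770)·0.708²/(2·9.81) = 80.97 m
Δp = ρg·h_f = 985.0·9.81·80.97 = 782.4 kPa

Δp ≈ 782 kPa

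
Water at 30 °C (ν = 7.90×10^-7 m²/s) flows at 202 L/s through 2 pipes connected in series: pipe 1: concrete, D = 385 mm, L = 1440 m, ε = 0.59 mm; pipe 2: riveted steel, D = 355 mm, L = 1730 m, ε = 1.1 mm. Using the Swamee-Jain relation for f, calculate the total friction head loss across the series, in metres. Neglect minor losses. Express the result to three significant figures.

H ≈ 40.3 m

Pipe 1: V = 1.735 m/s, Re = 8.46×10^5, ε/D = 0.00153, f = 0.02220, h_1 = f(L/D)V²/2g = 12.74 m
Pipe 2: V = 2.041 m/s, Re = 9.17×10^5, ε/D = 0.00310, f = 0.02662, h_2 = f(L/D)V²/2g = 27.54 m
Series → Q common, losses add: H = Σh = 40.28 m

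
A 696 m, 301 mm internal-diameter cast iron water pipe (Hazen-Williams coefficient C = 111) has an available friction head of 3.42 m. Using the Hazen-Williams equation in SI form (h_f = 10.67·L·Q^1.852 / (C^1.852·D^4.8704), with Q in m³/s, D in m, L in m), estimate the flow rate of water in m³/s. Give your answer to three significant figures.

Rearranging: Q = [h_f·C^1.852·D^4.8704 / (10.67·L)]^(1/1.852)
Q = [3.42·111^1.852·0.301^4.8704 / (10.67·696)]^0.540 = 0.07453 m³/s

Q ≈ 0.0745 m³/s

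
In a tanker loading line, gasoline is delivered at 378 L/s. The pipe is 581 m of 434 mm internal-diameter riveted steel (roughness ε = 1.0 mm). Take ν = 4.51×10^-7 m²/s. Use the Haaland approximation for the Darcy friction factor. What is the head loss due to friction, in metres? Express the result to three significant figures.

h_f ≈ 10.9 m

V = 4Q/(πD²) = 4·0.378/(π·0.434²) = 2.555 m/s
Re = VD/ν = 2.555·0.434/4.51×10^-7 = 2.46×10^6 → turbulent
ε/D = 1.0/434 = 0.00230
Haaland: f = 0.02444
h_f = f(L/D)V²/(2g) = 0.02444·(581/0.434)·2.555²/(2·9.81) = 10.89 m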